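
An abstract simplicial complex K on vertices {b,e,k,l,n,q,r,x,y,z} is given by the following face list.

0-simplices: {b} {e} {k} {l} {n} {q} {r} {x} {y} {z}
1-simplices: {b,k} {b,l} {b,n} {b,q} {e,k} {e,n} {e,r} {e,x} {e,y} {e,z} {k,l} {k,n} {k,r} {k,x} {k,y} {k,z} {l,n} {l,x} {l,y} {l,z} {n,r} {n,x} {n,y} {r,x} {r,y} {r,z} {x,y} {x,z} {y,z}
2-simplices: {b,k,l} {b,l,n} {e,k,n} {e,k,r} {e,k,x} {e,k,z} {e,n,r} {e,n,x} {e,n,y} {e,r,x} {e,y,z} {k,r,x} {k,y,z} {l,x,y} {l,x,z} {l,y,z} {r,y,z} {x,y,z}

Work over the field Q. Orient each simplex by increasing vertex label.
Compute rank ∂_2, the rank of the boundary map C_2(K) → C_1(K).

n_0=10 n_1=29 n_2=18  [Q]
∂1: piv[bk,bl,bn,bq,ek,er,ex,ey,ez] rk=9  ker:en,kl,kn,kr,kx,ky,kz,ln,lx,ly,lz,nr,nx,ny,rx,ry,rz,xy,xz,yz
∂2: piv[bkl,bln,ekn,ekr,ekx,ekz,enr,enx,eny,erx,eyz,kyz,lxy,lxz,lyz,ryz] rk=16  ker:krx,xyz
rk∂_2=16

rank∂_2=16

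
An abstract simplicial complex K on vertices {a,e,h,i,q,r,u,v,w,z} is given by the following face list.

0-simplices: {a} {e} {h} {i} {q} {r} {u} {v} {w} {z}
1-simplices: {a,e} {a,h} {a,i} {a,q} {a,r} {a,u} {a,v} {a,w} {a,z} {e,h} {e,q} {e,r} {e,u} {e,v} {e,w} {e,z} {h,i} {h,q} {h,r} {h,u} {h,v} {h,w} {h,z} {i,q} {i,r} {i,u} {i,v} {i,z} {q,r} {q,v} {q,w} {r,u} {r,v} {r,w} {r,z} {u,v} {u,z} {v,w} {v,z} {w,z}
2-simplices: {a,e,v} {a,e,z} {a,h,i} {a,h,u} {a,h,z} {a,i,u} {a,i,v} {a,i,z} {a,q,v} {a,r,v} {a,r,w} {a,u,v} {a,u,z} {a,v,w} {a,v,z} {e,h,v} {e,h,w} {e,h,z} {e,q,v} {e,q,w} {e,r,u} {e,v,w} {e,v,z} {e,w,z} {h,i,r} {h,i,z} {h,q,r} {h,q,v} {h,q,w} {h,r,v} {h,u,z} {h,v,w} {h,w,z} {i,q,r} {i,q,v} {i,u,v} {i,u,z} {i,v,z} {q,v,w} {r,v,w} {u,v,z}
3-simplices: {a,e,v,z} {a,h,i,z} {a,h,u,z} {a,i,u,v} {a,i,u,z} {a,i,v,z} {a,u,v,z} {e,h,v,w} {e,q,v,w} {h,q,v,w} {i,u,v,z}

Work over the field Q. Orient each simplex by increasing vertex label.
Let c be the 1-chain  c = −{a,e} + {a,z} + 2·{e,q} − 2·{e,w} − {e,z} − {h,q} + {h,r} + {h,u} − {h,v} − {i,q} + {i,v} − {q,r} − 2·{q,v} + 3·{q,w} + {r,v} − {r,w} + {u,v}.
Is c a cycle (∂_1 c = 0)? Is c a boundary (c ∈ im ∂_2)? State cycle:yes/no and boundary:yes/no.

n_0=10 n_1=40 n_2=41 n_3=11  [Q]
∂1: piv[ae,ah,ai,aq,ar,au,av,aw,az] rk=9  ker:eh,eq,er,eu,ev,ew,ez,hi,hq,hr,hu,hv,hw,hz,iq,ir,iu,iv,iz,qr,qv,qw,ru,rv,rw,rz,uv,uz,vw,vz,wz
∂2: piv[aev,aez,ahi,ahu,ahz,aiu,aiv,aiz,aqv,arv,arw,auv,auz,avw,avz,ehv,ehw,ehz,eqv,eqw,eru,evw,ewz,hir,hqr,hqv,hrv,iqr] rk=28  ker:evz,hiz,hqw,huz,hvw,hwz,iqv,iuv,iuz,ivz,qvw,rvw,uvz
∂3: piv[aevz,ahiz,ahuz,aiuv,aiuz,aivz,auvz,ehvw,eqvw,hqvw] rk=10  ker:iuvz
∂1c = 0
c vs im∂2: reduces to 0 ⇒ boundary

cycle:yes boundary:yes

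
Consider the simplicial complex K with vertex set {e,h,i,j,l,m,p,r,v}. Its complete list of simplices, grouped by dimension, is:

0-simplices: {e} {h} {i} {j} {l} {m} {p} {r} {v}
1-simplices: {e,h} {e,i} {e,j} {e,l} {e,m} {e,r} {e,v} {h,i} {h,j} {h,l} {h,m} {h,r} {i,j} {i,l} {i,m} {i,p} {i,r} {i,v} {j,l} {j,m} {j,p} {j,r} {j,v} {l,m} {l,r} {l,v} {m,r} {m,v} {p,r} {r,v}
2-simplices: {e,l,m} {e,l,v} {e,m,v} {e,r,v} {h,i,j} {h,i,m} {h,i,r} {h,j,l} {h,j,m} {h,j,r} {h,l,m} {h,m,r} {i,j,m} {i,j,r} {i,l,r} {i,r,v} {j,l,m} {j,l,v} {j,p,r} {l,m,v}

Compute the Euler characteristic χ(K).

χ(K)=-1

n_0=9 n_1=30 n_2=20
χ=+9−30+20=-1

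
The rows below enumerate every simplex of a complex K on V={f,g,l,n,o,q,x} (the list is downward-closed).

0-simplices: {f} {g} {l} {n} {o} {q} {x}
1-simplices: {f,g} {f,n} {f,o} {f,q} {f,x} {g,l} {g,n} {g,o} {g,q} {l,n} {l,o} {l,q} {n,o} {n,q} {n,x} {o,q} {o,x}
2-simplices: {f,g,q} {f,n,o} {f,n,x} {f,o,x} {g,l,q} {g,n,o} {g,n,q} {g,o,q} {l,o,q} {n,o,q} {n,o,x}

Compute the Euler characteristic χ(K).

n_0=7 n_1=17 n_2=11
χ=+7−17+11=1

χ(K)=1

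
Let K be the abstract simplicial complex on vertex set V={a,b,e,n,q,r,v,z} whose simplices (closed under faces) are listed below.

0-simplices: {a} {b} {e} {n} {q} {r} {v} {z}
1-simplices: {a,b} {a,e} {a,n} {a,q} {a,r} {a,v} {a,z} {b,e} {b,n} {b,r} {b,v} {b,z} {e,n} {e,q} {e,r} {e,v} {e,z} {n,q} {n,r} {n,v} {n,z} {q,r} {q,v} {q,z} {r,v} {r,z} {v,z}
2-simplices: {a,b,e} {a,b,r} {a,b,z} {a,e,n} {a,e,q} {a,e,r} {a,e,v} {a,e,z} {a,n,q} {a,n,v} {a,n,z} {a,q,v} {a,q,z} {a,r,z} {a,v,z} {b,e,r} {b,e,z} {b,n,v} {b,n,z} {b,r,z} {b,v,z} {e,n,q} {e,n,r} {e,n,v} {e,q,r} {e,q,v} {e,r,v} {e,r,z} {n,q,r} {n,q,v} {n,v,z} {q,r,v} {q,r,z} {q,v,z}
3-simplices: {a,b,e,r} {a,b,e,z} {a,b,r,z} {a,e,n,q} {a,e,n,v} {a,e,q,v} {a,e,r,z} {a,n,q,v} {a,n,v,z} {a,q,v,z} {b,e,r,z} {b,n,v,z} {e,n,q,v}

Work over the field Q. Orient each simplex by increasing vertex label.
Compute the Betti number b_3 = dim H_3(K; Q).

b_3=2

n_0=8 n_1=27 n_2=34 n_3=13  [Q]
∂1: piv[ab,ae,an,aq,ar,av,az] rk=7  ker:be,bn,br,bv,bz,en,eq,er,ev,ez,nq,nr,nv,nz,qr,qv,qz,rv,rz,vz
∂2: piv[abe,abr,abz,aen,aeq,aer,aev,aez,anq,anv,anz,aqv,aqz,arz,avz,bnv,bnz,enr,eqr,erv] rk=20  ker:ber,bez,brz,bvz,enq,env,eqv,erz,nqr,nqv,nvz,qrv,qrz,qvz
∂3: piv[aber,abez,abrz,aenq,aenv,aeqv,aerz,anqv,anvz,aqvz,bnvz] rk=11  ker:berz,enqv
b_3=(13−11)−0=2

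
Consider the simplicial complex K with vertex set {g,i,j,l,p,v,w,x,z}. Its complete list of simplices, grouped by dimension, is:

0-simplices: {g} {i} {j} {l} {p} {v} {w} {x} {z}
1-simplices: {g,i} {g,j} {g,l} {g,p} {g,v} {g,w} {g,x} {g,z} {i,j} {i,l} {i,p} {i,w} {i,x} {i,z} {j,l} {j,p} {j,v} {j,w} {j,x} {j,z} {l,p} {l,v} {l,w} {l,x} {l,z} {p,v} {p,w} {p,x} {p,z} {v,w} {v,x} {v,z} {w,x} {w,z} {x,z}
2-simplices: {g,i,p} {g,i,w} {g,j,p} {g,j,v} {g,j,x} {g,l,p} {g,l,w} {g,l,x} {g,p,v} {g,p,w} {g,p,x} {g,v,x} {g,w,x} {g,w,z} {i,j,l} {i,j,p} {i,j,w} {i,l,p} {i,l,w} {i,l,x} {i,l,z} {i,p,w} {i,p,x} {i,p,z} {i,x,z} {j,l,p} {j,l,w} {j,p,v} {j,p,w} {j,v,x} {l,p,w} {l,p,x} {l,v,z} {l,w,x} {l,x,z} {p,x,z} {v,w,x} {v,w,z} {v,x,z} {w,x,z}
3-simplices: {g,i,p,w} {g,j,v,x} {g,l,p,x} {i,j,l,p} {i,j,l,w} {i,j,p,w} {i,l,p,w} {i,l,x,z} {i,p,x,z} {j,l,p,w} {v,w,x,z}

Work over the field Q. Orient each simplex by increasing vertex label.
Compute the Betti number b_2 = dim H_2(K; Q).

b_2=4

n_0=9 n_1=35 n_2=40 n_3=11  [Q]
∂1: piv[gi,gj,gl,gp,gv,gw,gx,gz] rk=8  ker:ij,il,ip,iw,ix,iz,jl,jp,jv,jw,jx,jz,lp,lv,lw,lx,lz,pv,pw,px,pz,vw,vx,vz,wx,wz,xz
∂2: piv[gip,giw,gjp,gjv,gjx,glp,glw,glx,gpv,gpw,gpx,gvx,gwx,gwz,ijl,ijp,ijw,ilp,ilx,ilz,ipz,ixz,lvz,vwx,vwz,vxz] rk=26  ker:ilw,ipw,ipx,jlp,jlw,jpv,jpw,jvx,lpw,lpx,lwx,lxz,pxz,wxz
∂3: piv[gipw,gjvx,glpx,ijlp,ijlw,ijpw,ilpw,ilxz,ipxz,vwxz] rk=10  ker:jlpw
b_2=(40−26)−10=4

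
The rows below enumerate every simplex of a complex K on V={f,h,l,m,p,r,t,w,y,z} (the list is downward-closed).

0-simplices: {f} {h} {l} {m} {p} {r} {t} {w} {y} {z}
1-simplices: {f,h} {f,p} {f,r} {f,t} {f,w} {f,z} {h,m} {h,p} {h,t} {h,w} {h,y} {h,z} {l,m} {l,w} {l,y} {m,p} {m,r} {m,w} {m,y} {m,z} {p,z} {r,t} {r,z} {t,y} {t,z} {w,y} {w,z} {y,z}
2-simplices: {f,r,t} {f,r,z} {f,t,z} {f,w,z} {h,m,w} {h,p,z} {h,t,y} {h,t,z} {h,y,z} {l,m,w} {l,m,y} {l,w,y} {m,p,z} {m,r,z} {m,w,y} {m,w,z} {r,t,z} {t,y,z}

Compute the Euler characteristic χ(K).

χ(K)=0

n_0=10 n_1=28 n_2=18
χ=+10−28+18=0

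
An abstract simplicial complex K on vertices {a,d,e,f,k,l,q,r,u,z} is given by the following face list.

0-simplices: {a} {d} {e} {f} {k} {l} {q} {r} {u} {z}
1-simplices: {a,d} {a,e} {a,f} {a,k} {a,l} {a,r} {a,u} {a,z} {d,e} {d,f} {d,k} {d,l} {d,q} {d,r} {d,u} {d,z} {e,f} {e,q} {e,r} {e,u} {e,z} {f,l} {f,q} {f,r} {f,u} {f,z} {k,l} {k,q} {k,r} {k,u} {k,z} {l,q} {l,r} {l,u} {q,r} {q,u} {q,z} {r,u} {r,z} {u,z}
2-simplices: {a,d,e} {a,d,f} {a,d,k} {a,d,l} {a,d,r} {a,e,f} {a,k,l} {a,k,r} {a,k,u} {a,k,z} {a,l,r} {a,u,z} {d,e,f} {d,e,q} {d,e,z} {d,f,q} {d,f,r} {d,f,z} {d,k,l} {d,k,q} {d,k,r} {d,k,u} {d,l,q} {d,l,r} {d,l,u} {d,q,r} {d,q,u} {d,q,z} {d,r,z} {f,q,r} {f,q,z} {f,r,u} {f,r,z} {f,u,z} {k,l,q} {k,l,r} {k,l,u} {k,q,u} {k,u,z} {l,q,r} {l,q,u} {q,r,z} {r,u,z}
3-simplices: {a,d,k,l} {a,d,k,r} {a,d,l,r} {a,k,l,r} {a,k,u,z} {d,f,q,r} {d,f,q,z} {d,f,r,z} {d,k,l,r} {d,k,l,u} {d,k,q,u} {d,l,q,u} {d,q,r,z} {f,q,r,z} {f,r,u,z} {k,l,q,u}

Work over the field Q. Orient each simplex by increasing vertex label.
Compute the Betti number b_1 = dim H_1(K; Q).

n_0=10 n_1=40 n_2=43 n_3=16  [Q]
∂1: piv[ad,ae,af,ak,al,ar,au,az,dq] rk=9  ker:de,df,dk,dl,dr,du,dz,ef,eq,er,eu,ez,fl,fq,fr,fu,fz,kl,kq,kr,ku,kz,lq,lr,lu,qr,qu,qz,ru,rz,uz
∂2: piv[ade,adf,adk,adl,adr,aef,akl,akr,aku,akz,alr,auz,deq,dez,dfq,dfr,dfz,dkq,dku,dlq,dlu,dqr,dqu,dqz,drz,fru,fuz] rk=27  ker:def,dkl,dkr,dlr,fqr,fqz,frz,klq,klr,klu,kqu,kuz,lqr,lqu,qrz,ruz
∂3: piv[adkl,adkr,adlr,aklr,akuz,dfqr,dfqz,dfrz,dklu,dkqu,dlqu,dqrz,fruz,klqu] rk=14  ker:dklr,fqrz
b_1=(40−9)−27=4

b_1=4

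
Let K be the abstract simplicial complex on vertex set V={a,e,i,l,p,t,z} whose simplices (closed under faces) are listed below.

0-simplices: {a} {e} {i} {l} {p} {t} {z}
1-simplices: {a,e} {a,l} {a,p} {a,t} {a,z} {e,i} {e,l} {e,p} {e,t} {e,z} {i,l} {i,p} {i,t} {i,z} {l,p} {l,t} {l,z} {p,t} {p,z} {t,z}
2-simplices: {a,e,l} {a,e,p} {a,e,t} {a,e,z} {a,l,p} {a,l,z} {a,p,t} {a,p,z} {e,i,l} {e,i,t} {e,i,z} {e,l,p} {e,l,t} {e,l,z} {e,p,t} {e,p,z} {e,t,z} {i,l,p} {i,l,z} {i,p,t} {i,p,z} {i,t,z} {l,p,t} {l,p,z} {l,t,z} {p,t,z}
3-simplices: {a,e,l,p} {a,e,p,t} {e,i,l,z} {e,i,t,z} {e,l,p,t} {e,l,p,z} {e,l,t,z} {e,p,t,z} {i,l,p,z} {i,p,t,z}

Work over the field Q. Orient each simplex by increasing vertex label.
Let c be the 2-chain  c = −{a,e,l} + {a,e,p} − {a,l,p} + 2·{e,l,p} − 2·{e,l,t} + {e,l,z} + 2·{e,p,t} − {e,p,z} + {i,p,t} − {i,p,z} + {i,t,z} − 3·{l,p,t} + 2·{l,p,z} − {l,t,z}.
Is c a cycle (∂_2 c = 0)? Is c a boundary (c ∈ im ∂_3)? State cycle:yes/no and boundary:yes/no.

cycle:yes boundary:yes

n_0=7 n_1=20 n_2=26 n_3=10  [Q]
∂1: piv[ae,al,ap,at,az,ei] rk=6  ker:el,ep,et,ez,il,ip,it,iz,lp,lt,lz,pt,pz,tz
∂2: piv[ael,aep,aet,aez,alp,alz,apt,apz,eil,eit,eiz,elt,etz,ilp] rk=14  ker:elp,elz,ept,epz,ilz,ipt,ipz,itz,lpt,lpz,ltz,ptz
∂3: piv[aelp,aept,eilz,eitz,elpt,elpz,eltz,eptz,ilpz,iptz] rk=10
∂2c = 0
c vs im∂3: reduces to 0 ⇒ boundary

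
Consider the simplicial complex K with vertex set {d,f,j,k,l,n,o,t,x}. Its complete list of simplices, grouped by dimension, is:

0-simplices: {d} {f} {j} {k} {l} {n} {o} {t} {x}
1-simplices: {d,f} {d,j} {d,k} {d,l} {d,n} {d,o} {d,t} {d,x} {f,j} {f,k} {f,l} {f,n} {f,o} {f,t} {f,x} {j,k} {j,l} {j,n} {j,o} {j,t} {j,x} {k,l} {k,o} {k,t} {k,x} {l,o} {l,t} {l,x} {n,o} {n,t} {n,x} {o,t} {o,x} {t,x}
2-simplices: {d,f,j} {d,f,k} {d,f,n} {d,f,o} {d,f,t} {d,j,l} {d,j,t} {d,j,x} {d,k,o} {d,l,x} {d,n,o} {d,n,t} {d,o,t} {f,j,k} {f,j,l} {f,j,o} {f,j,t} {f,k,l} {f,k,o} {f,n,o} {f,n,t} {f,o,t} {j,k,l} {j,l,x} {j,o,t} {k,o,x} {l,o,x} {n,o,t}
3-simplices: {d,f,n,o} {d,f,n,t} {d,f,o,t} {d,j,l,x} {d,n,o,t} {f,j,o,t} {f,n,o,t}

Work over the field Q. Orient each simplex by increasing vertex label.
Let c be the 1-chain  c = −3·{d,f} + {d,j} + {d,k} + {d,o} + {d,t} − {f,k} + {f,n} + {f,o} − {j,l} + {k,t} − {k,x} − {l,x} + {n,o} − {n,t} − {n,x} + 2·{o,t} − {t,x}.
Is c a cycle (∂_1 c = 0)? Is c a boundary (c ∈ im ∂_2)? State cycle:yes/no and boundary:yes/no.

cycle:no boundary:no

n_0=9 n_1=34 n_2=28 n_3=7  [Q]
∂1: piv[df,dj,dk,dl,dn,do,dt,dx] rk=8  ker:fj,fk,fl,fn,fo,ft,fx,jk,jl,jn,jo,jt,jx,kl,ko,kt,kx,lo,lt,lx,no,nt,nx,ot,ox,tx
∂2: piv[dfj,dfk,dfn,dfo,dft,djl,djt,djx,dko,dlx,dno,dnt,dot,fjk,fjl,fjo,fkl,kox,lox] rk=19  ker:fjt,fko,fno,fnt,fot,jkl,jlx,jot,not
∂3: piv[dfno,dfnt,dfot,djlx,dnot,fjot] rk=6  ker:fnot
∂1c = −{d} − 4·{f} + 2·{j} + 2·{n} + {o} + 4·{t} − 4·{x}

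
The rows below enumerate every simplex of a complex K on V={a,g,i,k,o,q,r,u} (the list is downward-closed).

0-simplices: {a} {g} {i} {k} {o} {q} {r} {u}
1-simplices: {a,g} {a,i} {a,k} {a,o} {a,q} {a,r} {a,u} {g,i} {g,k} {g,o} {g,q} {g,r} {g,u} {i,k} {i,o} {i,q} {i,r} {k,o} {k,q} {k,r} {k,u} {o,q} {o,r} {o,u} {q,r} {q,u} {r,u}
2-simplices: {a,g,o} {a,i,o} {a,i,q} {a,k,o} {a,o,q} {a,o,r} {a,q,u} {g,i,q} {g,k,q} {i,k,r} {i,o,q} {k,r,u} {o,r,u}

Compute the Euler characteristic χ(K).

n_0=8 n_1=27 n_2=13
χ=+8−27+13=-6

χ(K)=-6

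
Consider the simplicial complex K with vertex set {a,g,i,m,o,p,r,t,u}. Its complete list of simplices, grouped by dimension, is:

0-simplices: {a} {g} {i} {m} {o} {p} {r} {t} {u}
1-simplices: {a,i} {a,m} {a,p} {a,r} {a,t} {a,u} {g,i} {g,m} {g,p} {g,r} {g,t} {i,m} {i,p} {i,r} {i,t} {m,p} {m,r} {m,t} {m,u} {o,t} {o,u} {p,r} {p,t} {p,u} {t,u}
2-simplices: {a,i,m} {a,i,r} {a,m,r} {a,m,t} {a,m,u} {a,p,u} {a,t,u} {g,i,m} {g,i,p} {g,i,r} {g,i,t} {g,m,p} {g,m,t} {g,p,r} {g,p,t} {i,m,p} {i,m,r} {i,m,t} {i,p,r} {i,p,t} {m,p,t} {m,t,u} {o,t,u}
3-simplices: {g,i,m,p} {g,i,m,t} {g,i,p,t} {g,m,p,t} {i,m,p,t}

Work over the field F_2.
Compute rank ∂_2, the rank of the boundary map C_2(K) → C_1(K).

n_0=9 n_1=25 n_2=23 n_3=5  [Z2]
∂1: piv[ai,am,ap,ar,at,au,gi,ot] rk=8  ker:gm,gp,gr,gt,im,ip,ir,it,mp,mr,mt,mu,ou,pr,pt,pu,tu
∂2: piv[aim,air,amr,amt,amu,apu,atu,gim,gip,gir,git,gmp,gmt,gpr,gpt,otu] rk=16  ker:imp,imr,imt,ipr,ipt,mpt,mtu
∂3: piv[gimp,gimt,gipt,gmpt] rk=4  ker:impt
rk∂_2=16

rank∂_2=16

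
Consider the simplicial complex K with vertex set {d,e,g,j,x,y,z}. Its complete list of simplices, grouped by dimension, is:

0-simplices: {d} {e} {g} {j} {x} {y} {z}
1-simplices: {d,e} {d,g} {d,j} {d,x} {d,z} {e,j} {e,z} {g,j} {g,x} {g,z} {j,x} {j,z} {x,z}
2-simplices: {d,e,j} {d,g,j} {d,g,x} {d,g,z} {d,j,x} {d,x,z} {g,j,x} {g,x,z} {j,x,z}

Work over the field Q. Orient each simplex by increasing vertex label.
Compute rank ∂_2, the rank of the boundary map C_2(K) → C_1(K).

n_0=7 n_1=13 n_2=9  [Q]
∂1: piv[de,dg,dj,dx,dz] rk=5  ker:ej,ez,gj,gx,gz,jx,jz,xz
∂2: piv[dej,dgj,dgx,dgz,djx,dxz,jxz] rk=7  ker:gjx,gxz
rk∂_2=7

rank∂_2=7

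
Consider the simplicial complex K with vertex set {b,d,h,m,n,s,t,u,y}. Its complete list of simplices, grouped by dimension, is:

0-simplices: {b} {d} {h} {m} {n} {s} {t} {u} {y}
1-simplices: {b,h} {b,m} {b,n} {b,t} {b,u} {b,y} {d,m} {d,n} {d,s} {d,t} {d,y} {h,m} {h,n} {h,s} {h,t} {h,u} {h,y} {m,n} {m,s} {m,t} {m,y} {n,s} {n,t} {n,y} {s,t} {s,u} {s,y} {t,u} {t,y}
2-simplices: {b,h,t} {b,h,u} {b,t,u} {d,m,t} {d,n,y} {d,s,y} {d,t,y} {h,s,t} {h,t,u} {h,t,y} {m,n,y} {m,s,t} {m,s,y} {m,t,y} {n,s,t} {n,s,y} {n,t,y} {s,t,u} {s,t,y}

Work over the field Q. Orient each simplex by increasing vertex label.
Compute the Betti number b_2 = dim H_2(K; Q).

n_0=9 n_1=29 n_2=19  [Q]
∂1: piv[bh,bm,bn,bt,bu,by,dm,ds] rk=8  ker:dn,dt,dy,hm,hn,hs,ht,hu,hy,mn,ms,mt,my,ns,nt,ny,st,su,sy,tu,ty
∂2: piv[bht,bhu,btu,dmt,dny,dsy,dty,hst,hty,mny,mst,msy,mty,nst,nsy,stu] rk=16  ker:htu,nty,sty
b_2=(19−16)−0=3

b_2=3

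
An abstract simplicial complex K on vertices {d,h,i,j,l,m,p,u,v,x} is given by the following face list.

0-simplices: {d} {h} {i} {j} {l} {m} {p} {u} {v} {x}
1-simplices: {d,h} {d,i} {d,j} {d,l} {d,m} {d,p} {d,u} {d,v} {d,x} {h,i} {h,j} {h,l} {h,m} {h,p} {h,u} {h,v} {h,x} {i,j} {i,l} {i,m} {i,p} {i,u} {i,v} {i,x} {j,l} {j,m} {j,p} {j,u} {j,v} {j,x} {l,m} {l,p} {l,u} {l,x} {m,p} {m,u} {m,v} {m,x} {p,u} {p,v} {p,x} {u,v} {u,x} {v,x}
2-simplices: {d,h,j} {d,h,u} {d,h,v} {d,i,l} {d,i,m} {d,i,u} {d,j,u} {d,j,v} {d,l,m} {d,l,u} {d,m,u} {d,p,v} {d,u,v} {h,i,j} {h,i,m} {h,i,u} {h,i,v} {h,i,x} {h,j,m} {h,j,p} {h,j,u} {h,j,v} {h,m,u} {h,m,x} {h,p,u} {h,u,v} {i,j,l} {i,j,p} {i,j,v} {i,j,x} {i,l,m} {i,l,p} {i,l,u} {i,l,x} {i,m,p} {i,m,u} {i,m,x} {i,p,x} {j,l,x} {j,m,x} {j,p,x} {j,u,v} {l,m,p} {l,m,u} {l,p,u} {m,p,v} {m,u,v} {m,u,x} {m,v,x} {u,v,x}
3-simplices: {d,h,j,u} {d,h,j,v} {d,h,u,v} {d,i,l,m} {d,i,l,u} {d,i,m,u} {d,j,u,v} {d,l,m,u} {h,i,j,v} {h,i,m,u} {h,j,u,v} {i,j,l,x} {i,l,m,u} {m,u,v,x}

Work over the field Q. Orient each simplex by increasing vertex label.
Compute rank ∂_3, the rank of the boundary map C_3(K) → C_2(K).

n_0=10 n_1=44 n_2=50 n_3=14  [Q]
∂1: piv[dh,di,dj,dl,dm,dp,du,dv,dx] rk=9  ker:hi,hj,hl,hm,hp,hu,hv,hx,ij,il,im,ip,iu,iv,ix,jl,jm,jp,ju,jv,jx,lm,lp,lu,lx,mp,mu,mv,mx,pu,pv,px,uv,ux,vx
∂2: piv[dhj,dhu,dhv,dil,dim,diu,dju,djv,dlm,dlu,dmu,dpv,duv,hij,him,hiu,hiv,hix,hjm,hjp,hmx,hpu,ijl,ijp,ijx,ilp,ilx,imp,ipx,mpv,muv,mux,mvx] rk=33  ker:hju,hjv,hmu,huv,ijv,ilm,ilu,imu,imx,jlx,jmx,jpx,juv,lmp,lmu,lpu,uvx
∂3: piv[dhju,dhjv,dhuv,dilm,dilu,dimu,djuv,dlmu,hijv,himu,ijlx,muvx] rk=12  ker:hjuv,ilmu
rk∂_3=12

rank∂_3=12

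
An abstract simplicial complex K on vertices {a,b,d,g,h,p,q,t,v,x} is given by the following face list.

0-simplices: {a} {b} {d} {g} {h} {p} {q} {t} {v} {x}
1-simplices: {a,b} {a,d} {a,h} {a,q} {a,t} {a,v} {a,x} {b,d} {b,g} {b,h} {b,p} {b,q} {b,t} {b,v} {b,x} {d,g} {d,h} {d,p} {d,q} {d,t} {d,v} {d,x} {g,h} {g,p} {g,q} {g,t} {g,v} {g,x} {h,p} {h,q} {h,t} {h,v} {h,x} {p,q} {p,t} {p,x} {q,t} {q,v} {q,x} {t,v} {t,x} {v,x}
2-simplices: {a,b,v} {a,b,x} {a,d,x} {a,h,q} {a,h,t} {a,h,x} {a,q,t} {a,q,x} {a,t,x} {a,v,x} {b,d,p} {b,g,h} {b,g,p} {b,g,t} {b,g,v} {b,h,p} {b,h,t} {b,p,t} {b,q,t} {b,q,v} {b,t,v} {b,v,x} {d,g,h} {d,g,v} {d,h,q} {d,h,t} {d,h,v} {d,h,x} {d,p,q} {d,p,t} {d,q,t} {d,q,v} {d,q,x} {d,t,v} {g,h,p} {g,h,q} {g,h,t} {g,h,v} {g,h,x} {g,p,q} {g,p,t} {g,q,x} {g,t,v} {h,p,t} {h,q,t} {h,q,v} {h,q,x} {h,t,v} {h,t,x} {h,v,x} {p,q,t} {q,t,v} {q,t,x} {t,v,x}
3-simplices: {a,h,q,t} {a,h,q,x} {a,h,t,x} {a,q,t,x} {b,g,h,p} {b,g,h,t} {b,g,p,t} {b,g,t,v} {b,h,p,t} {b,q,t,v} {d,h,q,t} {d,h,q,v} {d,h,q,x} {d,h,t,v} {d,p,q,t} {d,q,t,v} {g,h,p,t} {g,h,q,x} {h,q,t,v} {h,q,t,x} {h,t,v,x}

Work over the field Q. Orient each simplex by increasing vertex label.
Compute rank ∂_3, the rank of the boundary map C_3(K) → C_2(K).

rank∂_3=18

n_0=10 n_1=42 n_2=54 n_3=21  [Q]
∂1: piv[ab,ad,ah,aq,at,av,ax,bg,bp] rk=9  ker:bd,bh,bq,bt,bv,bx,dg,dh,dp,dq,dt,dv,dx,gh,gp,gq,gt,gv,gx,hp,hq,ht,hv,hx,pq,pt,px,qt,qv,qx,tv,tx,vx
∂2: piv[abv,abx,adx,ahq,aht,ahx,aqt,aqx,atx,avx,bdp,bgh,bgp,bgt,bgv,bhp,bht,bpt,bqt,bqv,btv,dgh,dgv,dhq,dht,dhv,dhx,dpq,dpt,ghq,ghx,hvx] rk=32  ker:bvx,dqt,dqv,dqx,dtv,ghp,ght,ghv,gpq,gpt,gqx,gtv,hpt,hqt,hqv,hqx,htv,htx,pqt,qtv,qtx,tvx
∂3: piv[ahqt,ahqx,ahtx,aqtx,bghp,bght,bgpt,bgtv,bhpt,bqtv,dhqt,dhqv,dhqx,dhtv,dpqt,dqtv,ghqx,htvx] rk=18  ker:ghpt,hqtv,hqtx
rk∂_3=18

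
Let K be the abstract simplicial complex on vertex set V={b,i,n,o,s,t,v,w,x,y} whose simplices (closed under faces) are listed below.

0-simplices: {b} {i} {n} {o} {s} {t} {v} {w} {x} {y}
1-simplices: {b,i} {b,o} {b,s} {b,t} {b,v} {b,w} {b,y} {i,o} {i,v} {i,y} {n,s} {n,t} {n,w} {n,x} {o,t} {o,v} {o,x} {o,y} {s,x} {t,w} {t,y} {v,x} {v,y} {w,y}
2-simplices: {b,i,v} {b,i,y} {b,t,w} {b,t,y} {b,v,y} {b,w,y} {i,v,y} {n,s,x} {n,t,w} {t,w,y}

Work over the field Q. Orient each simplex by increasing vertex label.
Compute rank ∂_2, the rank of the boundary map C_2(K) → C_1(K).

rank∂_2=8

n_0=10 n_1=24 n_2=10  [Q]
∂1: piv[bi,bo,bs,bt,bv,bw,by,ns,nx] rk=9  ker:io,iv,iy,nt,nw,ot,ov,ox,oy,sx,tw,ty,vx,vy,wy
∂2: piv[biv,biy,btw,bty,bvy,bwy,nsx,ntw] rk=8  ker:ivy,twy
rk∂_2=8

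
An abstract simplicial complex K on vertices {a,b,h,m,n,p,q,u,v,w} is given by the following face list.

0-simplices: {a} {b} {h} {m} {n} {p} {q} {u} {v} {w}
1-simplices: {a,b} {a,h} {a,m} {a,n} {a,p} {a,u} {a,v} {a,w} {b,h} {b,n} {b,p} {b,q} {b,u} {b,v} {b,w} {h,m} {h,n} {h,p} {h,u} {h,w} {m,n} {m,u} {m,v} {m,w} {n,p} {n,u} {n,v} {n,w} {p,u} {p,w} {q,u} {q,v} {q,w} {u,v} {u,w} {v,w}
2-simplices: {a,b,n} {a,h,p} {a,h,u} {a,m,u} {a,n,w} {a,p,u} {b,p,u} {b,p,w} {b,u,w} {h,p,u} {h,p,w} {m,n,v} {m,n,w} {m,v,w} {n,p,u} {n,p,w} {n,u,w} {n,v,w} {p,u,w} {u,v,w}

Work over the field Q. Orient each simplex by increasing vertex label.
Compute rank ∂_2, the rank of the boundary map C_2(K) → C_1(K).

rank∂_2=16

n_0=10 n_1=36 n_2=20  [Q]
∂1: piv[ab,ah,am,an,ap,au,av,aw,bq] rk=9  ker:bh,bn,bp,bu,bv,bw,hm,hn,hp,hu,hw,mn,mu,mv,mw,np,nu,nv,nw,pu,pw,qu,qv,qw,uv,uw,vw
∂2: piv[abn,ahp,ahu,amu,anw,apu,bpu,bpw,buw,hpw,mnv,mnw,mvw,npu,npw,uvw] rk=16  ker:hpu,nuw,nvw,puw
rk∂_2=16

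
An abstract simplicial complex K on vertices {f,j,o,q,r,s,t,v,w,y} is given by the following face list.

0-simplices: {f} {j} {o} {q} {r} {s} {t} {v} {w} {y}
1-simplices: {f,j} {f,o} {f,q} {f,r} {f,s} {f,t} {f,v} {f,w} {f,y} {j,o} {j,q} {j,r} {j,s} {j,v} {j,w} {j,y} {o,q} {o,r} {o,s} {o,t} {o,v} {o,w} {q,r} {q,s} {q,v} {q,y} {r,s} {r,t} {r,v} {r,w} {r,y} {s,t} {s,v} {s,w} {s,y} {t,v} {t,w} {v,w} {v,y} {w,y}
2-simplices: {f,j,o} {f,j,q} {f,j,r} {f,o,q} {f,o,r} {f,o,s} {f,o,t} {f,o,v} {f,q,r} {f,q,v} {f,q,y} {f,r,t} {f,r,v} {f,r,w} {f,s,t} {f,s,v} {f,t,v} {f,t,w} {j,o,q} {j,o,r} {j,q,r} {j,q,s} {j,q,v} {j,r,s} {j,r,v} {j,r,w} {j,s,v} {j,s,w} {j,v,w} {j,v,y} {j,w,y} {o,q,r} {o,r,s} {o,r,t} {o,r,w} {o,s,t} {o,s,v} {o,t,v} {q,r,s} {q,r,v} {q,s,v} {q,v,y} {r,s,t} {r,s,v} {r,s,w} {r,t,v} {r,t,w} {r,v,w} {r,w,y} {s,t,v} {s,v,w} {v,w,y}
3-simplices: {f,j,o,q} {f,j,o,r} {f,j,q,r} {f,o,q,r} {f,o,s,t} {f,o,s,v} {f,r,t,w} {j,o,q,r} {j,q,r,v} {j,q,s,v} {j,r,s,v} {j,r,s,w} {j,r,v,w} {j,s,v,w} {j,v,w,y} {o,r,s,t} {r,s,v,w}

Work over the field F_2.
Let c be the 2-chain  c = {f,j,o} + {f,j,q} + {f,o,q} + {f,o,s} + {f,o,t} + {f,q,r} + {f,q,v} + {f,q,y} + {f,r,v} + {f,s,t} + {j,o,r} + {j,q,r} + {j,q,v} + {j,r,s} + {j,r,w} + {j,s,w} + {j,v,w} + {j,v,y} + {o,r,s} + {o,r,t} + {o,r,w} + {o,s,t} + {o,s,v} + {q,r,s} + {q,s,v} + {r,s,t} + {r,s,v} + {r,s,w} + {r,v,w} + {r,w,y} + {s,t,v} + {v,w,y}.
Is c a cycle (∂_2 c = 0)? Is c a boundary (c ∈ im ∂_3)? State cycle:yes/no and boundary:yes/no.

n_0=10 n_1=40 n_2=52 n_3=17  [Z2]
∂1: piv[fj,fo,fq,fr,fs,ft,fv,fw,fy] rk=9  ker:jo,jq,jr,js,jv,jw,jy,oq,or,os,ot,ov,ow,qr,qs,qv,qy,rs,rt,rv,rw,ry,st,sv,sw,sy,tv,tw,vw,vy,wy
∂2: piv[fjo,fjq,fjr,foq,for,fos,fot,fov,fqr,fqv,fqy,frt,frv,frw,fst,fsv,ftv,ftw,jqs,jqv,jrs,jrw,jsv,jsw,jvw,jvy,jwy,orw,qvy,rwy] rk=30  ker:joq,jor,jqr,jrv,oqr,ors,ort,ost,osv,otv,qrs,qrv,qsv,rst,rsv,rsw,rtv,rtw,rvw,stv,svw,vwy
∂3: piv[fjoq,fjor,fjqr,foqr,fost,fosv,frtw,jqrv,jqsv,jrsv,jrsw,jrvw,jsvw,jvwy,orst] rk=15  ker:joqr,rsvw
∂2c = {f,q} + {f,y} + {j,q} + {j,v} + {j,w} + {j,y} + {o,q} + {o,t} + {o,v} + {o,w} + {q,r} + {q,v} + {q,y} + {r,v} + {r,w} + {r,y} + {t,v} + {v,w}

cycle:no boundary:no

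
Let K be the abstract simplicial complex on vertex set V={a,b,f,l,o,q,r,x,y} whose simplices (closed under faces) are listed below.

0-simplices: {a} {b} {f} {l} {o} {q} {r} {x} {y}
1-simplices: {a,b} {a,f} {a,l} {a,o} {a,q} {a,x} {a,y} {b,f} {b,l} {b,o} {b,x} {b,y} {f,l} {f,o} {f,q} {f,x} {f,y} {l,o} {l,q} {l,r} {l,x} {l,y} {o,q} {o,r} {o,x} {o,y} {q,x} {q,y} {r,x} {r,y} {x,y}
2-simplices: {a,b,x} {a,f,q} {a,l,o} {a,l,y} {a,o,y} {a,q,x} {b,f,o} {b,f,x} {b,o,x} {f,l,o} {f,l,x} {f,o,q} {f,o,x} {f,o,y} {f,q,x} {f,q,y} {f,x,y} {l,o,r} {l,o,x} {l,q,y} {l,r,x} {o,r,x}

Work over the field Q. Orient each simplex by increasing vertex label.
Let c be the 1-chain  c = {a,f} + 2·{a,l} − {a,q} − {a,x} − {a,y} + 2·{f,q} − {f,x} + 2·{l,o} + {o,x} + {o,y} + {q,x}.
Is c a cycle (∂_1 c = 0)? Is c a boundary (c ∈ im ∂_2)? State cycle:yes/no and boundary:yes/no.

cycle:yes boundary:no

n_0=9 n_1=31 n_2=22  [Q]
∂1: piv[ab,af,al,ao,aq,ax,ay,lr] rk=8  ker:bf,bl,bo,bx,by,fl,fo,fq,fx,fy,lo,lq,lx,ly,oq,or,ox,oy,qx,qy,rx,ry,xy
∂2: piv[abx,afq,alo,aly,aoy,aqx,bfo,bfx,box,flo,flx,foq,foy,fqx,fqy,fxy,lor,lqy,lrx] rk=19  ker:fox,lox,orx
∂1c = 0
c vs im∂2: residual ≠ 0 ⇒ not boundary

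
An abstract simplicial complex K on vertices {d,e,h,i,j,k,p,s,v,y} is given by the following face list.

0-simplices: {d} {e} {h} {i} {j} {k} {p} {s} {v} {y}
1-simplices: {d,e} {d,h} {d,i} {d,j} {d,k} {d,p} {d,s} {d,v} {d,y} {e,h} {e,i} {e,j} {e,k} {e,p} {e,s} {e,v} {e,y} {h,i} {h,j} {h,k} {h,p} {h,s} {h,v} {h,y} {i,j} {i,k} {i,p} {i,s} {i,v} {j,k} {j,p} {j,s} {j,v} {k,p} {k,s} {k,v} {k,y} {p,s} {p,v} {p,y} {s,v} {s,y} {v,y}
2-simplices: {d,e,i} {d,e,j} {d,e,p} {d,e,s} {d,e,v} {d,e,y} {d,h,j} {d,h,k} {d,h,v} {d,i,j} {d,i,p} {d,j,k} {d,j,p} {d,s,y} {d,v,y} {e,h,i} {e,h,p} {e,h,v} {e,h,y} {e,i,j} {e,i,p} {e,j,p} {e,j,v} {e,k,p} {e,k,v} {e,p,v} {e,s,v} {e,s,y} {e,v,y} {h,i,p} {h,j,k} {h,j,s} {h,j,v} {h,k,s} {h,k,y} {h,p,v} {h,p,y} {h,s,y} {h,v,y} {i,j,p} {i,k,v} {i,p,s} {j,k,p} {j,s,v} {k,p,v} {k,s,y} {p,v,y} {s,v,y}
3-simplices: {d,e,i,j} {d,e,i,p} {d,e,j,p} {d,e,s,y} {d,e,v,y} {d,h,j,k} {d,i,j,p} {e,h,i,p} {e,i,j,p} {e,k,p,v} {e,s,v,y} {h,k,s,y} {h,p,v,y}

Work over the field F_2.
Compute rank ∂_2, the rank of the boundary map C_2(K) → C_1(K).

n_0=10 n_1=43 n_2=48 n_3=13  [Z2]
∂1: piv[de,dh,di,dj,dk,dp,ds,dv,dy] rk=9  ker:eh,ei,ej,ek,ep,es,ev,ey,hi,hj,hk,hp,hs,hv,hy,ij,ik,ip,is,iv,jk,jp,js,jv,kp,ks,kv,ky,ps,pv,py,sv,sy,vy
∂2: piv[dei,dej,dep,des,dev,dey,dhj,dhk,dhv,dij,dip,djk,djp,dsy,dvy,ehi,ehp,ehv,ehy,ejv,ekp,ekv,epv,esv,hjs,hks,hky,hpy,hsy,ikv,ips,jkp] rk=32  ker:eij,eip,ejp,esy,evy,hip,hjk,hjv,hpv,hvy,ijp,jsv,kpv,ksy,pvy,svy
∂3: piv[deij,deip,dejp,desy,devy,dhjk,dijp,ehip,ekpv,esvy,hksy,hpvy] rk=12  ker:eijp
rk∂_2=32

rank∂_2=32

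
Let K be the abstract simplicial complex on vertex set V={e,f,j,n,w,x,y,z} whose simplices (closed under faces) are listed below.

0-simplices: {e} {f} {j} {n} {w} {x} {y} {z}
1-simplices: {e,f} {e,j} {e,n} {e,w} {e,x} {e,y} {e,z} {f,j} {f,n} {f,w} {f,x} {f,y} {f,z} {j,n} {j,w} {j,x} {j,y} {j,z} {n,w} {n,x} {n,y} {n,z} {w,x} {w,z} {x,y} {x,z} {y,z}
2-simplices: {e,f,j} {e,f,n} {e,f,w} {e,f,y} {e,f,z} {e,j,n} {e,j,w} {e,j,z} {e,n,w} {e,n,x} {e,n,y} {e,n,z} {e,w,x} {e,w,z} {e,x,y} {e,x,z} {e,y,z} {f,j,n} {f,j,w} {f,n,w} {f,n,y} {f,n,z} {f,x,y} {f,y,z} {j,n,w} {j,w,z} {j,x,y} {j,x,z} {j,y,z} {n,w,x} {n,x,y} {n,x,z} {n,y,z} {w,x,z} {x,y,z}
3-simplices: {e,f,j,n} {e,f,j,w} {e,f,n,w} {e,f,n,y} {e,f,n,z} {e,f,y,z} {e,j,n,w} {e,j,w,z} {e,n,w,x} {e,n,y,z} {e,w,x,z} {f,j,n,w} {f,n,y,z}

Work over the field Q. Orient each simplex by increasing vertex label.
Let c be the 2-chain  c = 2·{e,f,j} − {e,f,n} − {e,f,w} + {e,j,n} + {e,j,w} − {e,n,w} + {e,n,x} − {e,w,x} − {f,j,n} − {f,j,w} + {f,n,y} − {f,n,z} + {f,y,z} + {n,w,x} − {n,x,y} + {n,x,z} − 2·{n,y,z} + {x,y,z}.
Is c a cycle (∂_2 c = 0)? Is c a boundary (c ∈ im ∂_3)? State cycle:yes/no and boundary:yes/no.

n_0=8 n_1=27 n_2=35 n_3=13  [Q]
∂1: piv[ef,ej,en,ew,ex,ey,ez] rk=7  ker:fj,fn,fw,fx,fy,fz,jn,jw,jx,jy,jz,nw,nx,ny,nz,wx,wz,xy,xz,yz
∂2: piv[efj,efn,efw,efy,efz,ejn,ejw,ejz,enw,enx,eny,enz,ewx,ewz,exy,exz,eyz,fxy,jxy,jxz] rk=20  ker:fjn,fjw,fnw,fny,fnz,fyz,jnw,jwz,jyz,nwx,nxy,nxz,nyz,wxz,xyz
∂3: piv[efjn,efjw,efnw,efny,efnz,efyz,ejnw,ejwz,enwx,enyz,ewxz] rk=11  ker:fjnw,fnyz
∂2c = 0
c vs im∂3: residual ≠ 0 ⇒ not boundary

cycle:yes boundary:no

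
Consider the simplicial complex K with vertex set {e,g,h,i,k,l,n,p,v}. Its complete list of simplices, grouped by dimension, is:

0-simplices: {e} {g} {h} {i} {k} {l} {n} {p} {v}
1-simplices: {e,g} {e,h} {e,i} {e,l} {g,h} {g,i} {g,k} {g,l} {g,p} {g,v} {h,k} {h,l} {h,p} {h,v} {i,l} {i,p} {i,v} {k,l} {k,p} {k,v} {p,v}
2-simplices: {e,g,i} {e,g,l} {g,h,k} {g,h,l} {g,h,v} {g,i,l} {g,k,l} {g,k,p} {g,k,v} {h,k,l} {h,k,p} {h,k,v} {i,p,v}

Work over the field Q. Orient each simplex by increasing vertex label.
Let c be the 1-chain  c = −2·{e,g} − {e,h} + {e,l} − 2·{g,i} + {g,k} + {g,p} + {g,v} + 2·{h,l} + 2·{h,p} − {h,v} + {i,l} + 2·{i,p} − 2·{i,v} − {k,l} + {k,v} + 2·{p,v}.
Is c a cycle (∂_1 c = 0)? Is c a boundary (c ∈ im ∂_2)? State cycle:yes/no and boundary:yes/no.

n_0=9 n_1=21 n_2=13  [Q]
∂1: piv[eg,eh,ei,el,gk,gp,gv] rk=7  ker:gh,gi,gl,hk,hl,hp,hv,il,ip,iv,kl,kp,kv,pv
∂2: piv[egi,egl,ghk,ghl,ghv,gil,gkl,gkp,gkv,hkp,ipv] rk=11  ker:hkl,hkv
∂1c = 2·{e} − 3·{g} − 4·{h} − 3·{i} + {k} + 3·{l} + 3·{p} + {v}

cycle:no boundary:no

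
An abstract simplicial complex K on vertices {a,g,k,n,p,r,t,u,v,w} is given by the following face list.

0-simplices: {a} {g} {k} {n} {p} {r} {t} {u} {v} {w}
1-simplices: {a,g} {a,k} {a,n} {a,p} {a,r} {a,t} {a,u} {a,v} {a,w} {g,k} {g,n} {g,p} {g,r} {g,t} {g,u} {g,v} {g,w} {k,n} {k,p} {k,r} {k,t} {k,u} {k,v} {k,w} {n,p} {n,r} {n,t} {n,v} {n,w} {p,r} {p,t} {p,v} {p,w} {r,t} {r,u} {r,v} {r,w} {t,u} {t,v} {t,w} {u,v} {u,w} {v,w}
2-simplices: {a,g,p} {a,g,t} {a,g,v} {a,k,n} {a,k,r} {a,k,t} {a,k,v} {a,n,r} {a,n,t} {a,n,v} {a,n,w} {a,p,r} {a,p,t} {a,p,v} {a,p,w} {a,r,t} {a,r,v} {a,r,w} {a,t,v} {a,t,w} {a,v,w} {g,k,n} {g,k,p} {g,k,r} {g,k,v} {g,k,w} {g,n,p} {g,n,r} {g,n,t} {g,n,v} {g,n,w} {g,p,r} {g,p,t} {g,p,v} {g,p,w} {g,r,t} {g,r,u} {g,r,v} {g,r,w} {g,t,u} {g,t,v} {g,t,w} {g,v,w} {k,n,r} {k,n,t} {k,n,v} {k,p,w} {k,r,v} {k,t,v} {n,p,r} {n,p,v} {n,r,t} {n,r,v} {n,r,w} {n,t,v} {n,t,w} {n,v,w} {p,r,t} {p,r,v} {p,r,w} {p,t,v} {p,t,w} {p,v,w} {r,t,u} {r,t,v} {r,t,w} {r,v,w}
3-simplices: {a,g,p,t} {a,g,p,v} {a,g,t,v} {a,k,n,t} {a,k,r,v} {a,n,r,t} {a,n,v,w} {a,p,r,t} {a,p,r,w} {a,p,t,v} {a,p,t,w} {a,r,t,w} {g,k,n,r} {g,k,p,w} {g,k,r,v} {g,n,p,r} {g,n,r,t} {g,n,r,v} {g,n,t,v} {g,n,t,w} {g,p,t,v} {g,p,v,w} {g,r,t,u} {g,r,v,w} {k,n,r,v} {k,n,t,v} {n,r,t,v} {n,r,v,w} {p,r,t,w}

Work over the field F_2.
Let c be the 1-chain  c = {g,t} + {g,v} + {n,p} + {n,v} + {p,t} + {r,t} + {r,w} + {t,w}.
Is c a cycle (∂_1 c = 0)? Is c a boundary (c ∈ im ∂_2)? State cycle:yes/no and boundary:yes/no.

n_0=10 n_1=43 n_2=67 n_3=29  [Z2]
∂1: piv[ag,ak,an,ap,ar,at,au,av,aw] rk=9  ker:gk,gn,gp,gr,gt,gu,gv,gw,kn,kp,kr,kt,ku,kv,kw,np,nr,nt,nv,nw,pr,pt,pv,pw,rt,ru,rv,rw,tu,tv,tw,uv,uw,vw
∂2: piv[agp,agt,agv,akn,akr,akt,akv,anr,ant,anv,anw,apr,apt,apv,apw,art,arv,arw,atv,atw,avw,gkn,gkp,gkr,gkv,gkw,gnp,gnw,gru,gtu] rk=30  ker:gnr,gnt,gnv,gpr,gpt,gpv,gpw,grt,grv,grw,gtv,gtw,gvw,knr,knt,knv,kpw,krv,ktv,npr,npv,nrt,nrv,nrw,ntv,ntw,nvw,prt,prv,prw,ptv,ptw,pvw,rtu,rtv,rtw,rvw
∂3: piv[agpt,agpv,agtv,aknt,akrv,anrt,anvw,aprt,aprw,aptv,aptw,artw,gknr,gkpw,gkrv,gnpr,gnrt,gnrv,gntv,gntw,gpvw,grtu,grvw,knrv,kntv,nrtv,nrvw] rk=27  ker:gptv,prtw
∂1c = 0
c vs im∂2: reduces to 0 ⇒ boundary

cycle:yes boundary:yes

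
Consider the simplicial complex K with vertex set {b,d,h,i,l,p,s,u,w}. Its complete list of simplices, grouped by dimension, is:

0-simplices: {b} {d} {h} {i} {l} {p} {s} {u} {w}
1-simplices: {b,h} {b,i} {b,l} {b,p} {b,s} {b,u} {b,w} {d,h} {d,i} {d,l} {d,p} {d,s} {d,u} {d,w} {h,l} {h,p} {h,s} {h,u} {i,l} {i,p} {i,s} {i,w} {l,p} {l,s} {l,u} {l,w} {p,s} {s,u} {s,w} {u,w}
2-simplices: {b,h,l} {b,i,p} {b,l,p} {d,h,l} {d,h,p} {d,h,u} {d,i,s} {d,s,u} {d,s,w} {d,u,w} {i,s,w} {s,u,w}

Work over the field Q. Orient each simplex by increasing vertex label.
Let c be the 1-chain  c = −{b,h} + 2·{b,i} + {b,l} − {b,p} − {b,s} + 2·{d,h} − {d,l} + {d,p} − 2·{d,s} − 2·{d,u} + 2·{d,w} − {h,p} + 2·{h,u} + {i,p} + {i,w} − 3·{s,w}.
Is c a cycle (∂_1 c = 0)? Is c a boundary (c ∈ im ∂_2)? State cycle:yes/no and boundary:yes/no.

n_0=9 n_1=30 n_2=12  [Q]
∂1: piv[bh,bi,bl,bp,bs,bu,bw,dh] rk=8  ker:di,dl,dp,ds,du,dw,hl,hp,hs,hu,il,ip,is,iw,lp,ls,lu,lw,ps,su,sw,uw
∂2: piv[bhl,bip,blp,dhl,dhp,dhu,dis,dsu,dsw,duw,isw] rk=11  ker:suw
∂1c = 0
c vs im∂2: residual ≠ 0 ⇒ not boundary

cycle:yes boundary:no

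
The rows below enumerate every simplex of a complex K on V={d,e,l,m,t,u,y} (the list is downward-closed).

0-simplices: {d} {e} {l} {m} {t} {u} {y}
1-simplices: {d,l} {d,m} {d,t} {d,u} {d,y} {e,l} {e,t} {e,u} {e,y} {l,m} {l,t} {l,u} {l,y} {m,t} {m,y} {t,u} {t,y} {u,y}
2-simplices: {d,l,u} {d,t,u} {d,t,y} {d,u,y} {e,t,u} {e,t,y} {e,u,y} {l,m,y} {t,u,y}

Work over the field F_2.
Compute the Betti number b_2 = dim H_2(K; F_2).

b_2=2

n_0=7 n_1=18 n_2=9  [Z2]
∂1: piv[dl,dm,dt,du,dy,el] rk=6  ker:et,eu,ey,lm,lt,lu,ly,mt,my,tu,ty,uy
∂2: piv[dlu,dtu,dty,duy,etu,ety,lmy] rk=7  ker:euy,tuy
b_2=(9−7)−0=2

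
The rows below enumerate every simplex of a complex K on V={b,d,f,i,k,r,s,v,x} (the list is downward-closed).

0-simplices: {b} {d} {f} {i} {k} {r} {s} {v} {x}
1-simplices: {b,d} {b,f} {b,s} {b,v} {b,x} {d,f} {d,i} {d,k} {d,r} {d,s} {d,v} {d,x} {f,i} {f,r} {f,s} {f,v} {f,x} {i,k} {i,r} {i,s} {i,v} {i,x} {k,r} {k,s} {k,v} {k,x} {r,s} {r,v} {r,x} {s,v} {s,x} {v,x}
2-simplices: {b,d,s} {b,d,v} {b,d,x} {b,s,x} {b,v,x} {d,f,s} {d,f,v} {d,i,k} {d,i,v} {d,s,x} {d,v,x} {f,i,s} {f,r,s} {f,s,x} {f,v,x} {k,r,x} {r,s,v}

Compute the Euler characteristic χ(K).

χ(K)=-6

n_0=9 n_1=32 n_2=17
χ=+9−32+17=-6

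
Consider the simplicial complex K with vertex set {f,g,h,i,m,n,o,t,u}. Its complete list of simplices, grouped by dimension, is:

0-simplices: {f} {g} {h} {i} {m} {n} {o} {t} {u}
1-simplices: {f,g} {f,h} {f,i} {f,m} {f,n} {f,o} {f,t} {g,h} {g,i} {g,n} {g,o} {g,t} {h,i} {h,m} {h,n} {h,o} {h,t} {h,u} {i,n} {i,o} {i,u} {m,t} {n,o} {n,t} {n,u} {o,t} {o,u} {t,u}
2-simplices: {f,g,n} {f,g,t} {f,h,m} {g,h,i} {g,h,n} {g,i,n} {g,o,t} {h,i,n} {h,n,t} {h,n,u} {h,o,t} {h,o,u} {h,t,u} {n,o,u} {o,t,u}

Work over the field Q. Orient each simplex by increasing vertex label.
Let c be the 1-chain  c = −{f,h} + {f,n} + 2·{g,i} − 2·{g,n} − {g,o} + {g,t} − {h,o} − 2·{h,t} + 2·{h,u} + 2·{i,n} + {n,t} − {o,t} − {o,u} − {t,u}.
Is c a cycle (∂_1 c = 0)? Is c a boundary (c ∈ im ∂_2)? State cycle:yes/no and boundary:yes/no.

n_0=9 n_1=28 n_2=15  [Q]
∂1: piv[fg,fh,fi,fm,fn,fo,ft,hu] rk=8  ker:gh,gi,gn,go,gt,hi,hm,hn,ho,ht,in,io,iu,mt,no,nt,nu,ot,ou,tu
∂2: piv[fgn,fgt,fhm,ghi,ghn,gin,got,hnt,hnu,hot,hou,htu,nou] rk=13  ker:hin,otu
∂1c = 0
c vs im∂2: residual ≠ 0 ⇒ not boundary

cycle:yes boundary:no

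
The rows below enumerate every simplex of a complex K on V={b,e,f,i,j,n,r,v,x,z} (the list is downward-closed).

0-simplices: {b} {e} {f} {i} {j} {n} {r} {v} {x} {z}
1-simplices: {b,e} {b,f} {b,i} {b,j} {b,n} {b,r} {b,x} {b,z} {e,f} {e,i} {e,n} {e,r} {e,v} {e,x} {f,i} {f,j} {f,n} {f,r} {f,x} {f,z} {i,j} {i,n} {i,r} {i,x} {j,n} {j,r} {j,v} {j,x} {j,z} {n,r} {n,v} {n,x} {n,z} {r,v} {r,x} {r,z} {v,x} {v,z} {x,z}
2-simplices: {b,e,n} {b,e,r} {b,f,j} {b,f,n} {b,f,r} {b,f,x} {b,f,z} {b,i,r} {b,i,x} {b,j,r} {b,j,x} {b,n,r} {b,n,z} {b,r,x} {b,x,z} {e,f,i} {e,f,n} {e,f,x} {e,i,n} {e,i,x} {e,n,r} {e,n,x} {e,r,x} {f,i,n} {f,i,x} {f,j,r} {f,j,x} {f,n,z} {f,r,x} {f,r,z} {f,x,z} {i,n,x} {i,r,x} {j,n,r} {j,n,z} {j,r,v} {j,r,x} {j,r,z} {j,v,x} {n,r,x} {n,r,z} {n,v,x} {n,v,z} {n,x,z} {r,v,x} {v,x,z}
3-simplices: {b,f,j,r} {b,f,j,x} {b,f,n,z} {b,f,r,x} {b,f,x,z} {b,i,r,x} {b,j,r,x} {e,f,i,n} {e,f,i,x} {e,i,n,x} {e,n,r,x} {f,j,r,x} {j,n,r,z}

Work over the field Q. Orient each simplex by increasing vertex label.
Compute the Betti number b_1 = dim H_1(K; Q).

b_1=2

n_0=10 n_1=39 n_2=46 n_3=13  [Q]
∂1: piv[be,bf,bi,bj,bn,br,bx,bz,ev] rk=9  ker:ef,ei,en,er,ex,fi,fj,fn,fr,fx,fz,ij,in,ir,ix,jn,jr,jv,jx,jz,nr,nv,nx,nz,rv,rx,rz,vx,vz,xz
∂2: piv[ben,ber,bfj,bfn,bfr,bfx,bfz,bir,bix,bjr,bjx,bnr,bnz,brx,bxz,efi,efn,efx,ein,eix,enx,frz,jnr,jnz,jrv,jvx,nvx,nvz] rk=28  ker:enr,erx,fin,fix,fjr,fjx,fnz,frx,fxz,inx,irx,jrx,jrz,nrx,nrz,nxz,rvx,vxz
∂3: piv[bfjr,bfjx,bfnz,bfrx,bfxz,birx,bjrx,efin,efix,einx,enrx,jnrz] rk=12  ker:fjrx
b_1=(39−9)−28=2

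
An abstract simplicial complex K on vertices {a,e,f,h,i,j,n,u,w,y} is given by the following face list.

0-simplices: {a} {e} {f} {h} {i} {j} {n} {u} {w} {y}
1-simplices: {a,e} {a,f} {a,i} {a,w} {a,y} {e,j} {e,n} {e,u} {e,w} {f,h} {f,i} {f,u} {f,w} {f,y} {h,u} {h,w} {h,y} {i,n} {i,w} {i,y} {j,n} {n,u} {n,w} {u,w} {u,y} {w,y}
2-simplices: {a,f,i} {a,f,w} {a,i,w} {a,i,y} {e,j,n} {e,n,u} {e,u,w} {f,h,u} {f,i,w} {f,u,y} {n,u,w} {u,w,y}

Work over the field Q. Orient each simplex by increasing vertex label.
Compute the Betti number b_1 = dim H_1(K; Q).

n_0=10 n_1=26 n_2=12  [Q]
∂1: piv[ae,af,ai,aw,ay,ej,en,eu,fh] rk=9  ker:ew,fi,fu,fw,fy,hu,hw,hy,in,iw,iy,jn,nu,nw,uw,uy,wy
∂2: piv[afi,afw,aiw,aiy,ejn,enu,euw,fhu,fuy,nuw,uwy] rk=11  ker:fiw
b_1=(26−9)−11=6

b_1=6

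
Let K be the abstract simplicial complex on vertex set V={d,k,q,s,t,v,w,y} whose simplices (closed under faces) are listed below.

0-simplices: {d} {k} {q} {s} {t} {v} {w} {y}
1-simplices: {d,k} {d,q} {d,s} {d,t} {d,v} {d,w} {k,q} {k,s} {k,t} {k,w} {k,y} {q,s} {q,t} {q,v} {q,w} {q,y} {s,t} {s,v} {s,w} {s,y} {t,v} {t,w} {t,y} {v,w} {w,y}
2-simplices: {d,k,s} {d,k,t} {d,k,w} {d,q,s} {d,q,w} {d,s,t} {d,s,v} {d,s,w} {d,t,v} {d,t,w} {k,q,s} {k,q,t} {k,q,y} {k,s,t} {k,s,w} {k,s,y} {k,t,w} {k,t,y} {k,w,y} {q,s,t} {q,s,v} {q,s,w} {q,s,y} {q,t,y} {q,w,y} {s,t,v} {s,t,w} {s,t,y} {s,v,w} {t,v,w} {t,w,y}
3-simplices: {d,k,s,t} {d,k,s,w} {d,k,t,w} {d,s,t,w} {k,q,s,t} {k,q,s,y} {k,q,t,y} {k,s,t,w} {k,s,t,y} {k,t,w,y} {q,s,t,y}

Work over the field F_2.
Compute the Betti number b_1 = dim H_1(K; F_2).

b_1=0

n_0=8 n_1=25 n_2=31 n_3=11  [Z2]
∂1: piv[dk,dq,ds,dt,dv,dw,ky] rk=7  ker:kq,ks,kt,kw,qs,qt,qv,qw,qy,st,sv,sw,sy,tv,tw,ty,vw,wy
∂2: piv[dks,dkt,dkw,dqs,dqw,dst,dsv,dsw,dtv,dtw,kqs,kqt,kqy,ksy,kty,kwy,qsv,svw] rk=18  ker:kst,ksw,ktw,qst,qsw,qsy,qty,qwy,stv,stw,sty,tvw,twy
∂3: piv[dkst,dksw,dktw,dstw,kqst,kqsy,kqty,ksty,ktwy] rk=9  ker:kstw,qsty
b_1=(25−7)−18=0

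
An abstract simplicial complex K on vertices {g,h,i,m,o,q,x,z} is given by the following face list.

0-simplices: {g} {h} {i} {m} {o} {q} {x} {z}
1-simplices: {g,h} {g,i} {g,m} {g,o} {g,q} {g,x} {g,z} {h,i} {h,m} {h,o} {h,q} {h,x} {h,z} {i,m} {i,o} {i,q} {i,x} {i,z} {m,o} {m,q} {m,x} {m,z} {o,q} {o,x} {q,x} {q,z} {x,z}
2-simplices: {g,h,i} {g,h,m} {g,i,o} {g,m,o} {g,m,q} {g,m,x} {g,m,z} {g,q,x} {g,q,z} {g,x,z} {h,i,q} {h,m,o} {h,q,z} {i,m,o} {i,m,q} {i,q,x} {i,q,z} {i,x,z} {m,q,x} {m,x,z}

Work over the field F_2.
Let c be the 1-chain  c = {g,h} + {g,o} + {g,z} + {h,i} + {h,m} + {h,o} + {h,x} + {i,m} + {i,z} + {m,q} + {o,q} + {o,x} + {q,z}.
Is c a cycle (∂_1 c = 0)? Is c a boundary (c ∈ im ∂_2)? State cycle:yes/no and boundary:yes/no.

cycle:no boundary:no

n_0=8 n_1=27 n_2=20  [Z2]
∂1: piv[gh,gi,gm,go,gq,gx,gz] rk=7  ker:hi,hm,ho,hq,hx,hz,im,io,iq,ix,iz,mo,mq,mx,mz,oq,ox,qx,qz,xz
∂2: piv[ghi,ghm,gio,gmo,gmq,gmx,gmz,gqx,gqz,gxz,hiq,hmo,hqz,imo,imq,iqx,iqz] rk=17  ker:ixz,mqx,mxz
∂1c = {g} + {h} + {i} + {m} + {q} + {z}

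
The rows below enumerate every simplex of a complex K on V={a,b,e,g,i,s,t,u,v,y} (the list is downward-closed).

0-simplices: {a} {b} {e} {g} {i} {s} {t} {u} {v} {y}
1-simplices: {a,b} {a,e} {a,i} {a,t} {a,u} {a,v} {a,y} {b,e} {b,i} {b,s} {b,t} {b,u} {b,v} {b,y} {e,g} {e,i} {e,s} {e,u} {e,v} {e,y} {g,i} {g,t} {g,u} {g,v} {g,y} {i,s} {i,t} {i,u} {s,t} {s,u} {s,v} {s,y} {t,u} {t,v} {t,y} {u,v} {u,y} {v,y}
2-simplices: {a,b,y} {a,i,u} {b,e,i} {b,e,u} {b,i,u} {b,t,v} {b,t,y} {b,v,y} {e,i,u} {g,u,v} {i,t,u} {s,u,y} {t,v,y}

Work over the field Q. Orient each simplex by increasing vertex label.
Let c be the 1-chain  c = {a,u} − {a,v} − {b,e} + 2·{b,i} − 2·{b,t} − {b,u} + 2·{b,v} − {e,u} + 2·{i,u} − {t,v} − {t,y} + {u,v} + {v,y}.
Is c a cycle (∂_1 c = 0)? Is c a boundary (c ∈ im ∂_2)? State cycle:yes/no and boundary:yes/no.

cycle:yes boundary:no

n_0=10 n_1=38 n_2=13  [Q]
∂1: piv[ab,ae,ai,at,au,av,ay,bs,eg] rk=9  ker:be,bi,bt,bu,bv,by,ei,es,eu,ev,ey,gi,gt,gu,gv,gy,is,it,iu,st,su,sv,sy,tu,tv,ty,uv,uy,vy
∂2: piv[aby,aiu,bei,beu,biu,btv,bty,bvy,guv,itu,suy] rk=11  ker:eiu,tvy
∂1c = 0
c vs im∂2: residual ≠ 0 ⇒ not boundary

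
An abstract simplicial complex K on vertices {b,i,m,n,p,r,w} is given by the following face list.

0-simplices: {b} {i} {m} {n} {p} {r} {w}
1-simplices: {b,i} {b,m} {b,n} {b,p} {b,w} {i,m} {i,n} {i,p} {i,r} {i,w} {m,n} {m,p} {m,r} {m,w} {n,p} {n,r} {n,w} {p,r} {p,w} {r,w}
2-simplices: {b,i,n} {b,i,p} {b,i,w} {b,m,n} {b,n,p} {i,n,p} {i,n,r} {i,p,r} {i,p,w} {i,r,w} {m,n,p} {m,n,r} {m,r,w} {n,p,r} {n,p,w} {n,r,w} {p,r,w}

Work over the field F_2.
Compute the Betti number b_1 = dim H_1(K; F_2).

b_1=1

n_0=7 n_1=20 n_2=17  [Z2]
∂1: piv[bi,bm,bn,bp,bw,ir] rk=6  ker:im,in,ip,iw,mn,mp,mr,mw,np,nr,nw,pr,pw,rw
∂2: piv[bin,bip,biw,bmn,bnp,inr,ipr,ipw,irw,mnp,mnr,mrw,npw] rk=13  ker:inp,npr,nrw,prw
b_1=(20−6)−13=1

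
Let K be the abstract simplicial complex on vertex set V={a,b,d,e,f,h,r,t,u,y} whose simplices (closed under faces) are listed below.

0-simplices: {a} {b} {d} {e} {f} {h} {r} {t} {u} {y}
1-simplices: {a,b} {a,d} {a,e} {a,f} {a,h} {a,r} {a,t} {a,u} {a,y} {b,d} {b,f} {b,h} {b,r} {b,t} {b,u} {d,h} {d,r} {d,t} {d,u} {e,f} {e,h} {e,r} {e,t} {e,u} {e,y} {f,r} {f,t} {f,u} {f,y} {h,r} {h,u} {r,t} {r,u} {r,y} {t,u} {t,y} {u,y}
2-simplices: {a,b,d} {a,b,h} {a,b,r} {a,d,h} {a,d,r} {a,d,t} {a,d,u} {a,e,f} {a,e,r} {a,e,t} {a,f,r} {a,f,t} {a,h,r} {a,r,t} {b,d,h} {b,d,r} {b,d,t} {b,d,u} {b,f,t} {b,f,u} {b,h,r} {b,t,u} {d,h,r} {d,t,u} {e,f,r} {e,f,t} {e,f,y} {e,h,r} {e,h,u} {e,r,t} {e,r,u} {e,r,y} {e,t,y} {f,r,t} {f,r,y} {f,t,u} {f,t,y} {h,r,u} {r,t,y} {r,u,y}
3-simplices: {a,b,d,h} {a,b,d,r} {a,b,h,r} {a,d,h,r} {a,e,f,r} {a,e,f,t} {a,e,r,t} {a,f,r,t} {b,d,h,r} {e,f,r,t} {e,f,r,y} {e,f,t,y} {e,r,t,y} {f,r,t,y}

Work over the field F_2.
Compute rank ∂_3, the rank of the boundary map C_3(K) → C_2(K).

n_0=10 n_1=37 n_2=40 n_3=14  [Z2]
∂1: piv[ab,ad,ae,af,ah,ar,at,au,ay] rk=9  ker:bd,bf,bh,br,bt,bu,dh,dr,dt,du,ef,eh,er,et,eu,ey,fr,ft,fu,fy,hr,hu,rt,ru,ry,tu,ty,uy
∂2: piv[abd,abh,abr,adh,adr,adt,adu,aef,aer,aet,afr,aft,ahr,art,bdt,bdu,bft,bfu,btu,efy,ehr,ehu,eru,ery,ety,ruy] rk=26  ker:bdh,bdr,bhr,dhr,dtu,efr,eft,ert,frt,fry,ftu,fty,hru,rty
∂3: piv[abdh,abdr,abhr,adhr,aefr,aeft,aert,afrt,efry,efty,erty] rk=11  ker:bdhr,efrt,frty
rk∂_3=11

rank∂_3=11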